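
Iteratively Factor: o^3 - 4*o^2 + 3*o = (o)*(o^2 - 4*o + 3) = o*(o - 1)*(o - 3)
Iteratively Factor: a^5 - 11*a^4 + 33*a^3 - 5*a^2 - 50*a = (a + 1)*(a^4 - 12*a^3 + 45*a^2 - 50*a) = (a - 5)*(a + 1)*(a^3 - 7*a^2 + 10*a) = a*(a - 5)*(a + 1)*(a^2 - 7*a + 10) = a*(a - 5)^2*(a + 1)*(a - 2)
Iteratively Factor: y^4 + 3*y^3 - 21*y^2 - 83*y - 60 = (y + 1)*(y^3 + 2*y^2 - 23*y - 60) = (y - 5)*(y + 1)*(y^2 + 7*y + 12) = (y - 5)*(y + 1)*(y + 4)*(y + 3)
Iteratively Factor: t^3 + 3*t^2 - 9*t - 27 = (t - 3)*(t^2 + 6*t + 9) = (t - 3)*(t + 3)*(t + 3)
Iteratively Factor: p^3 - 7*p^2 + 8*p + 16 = (p + 1)*(p^2 - 8*p + 16) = (p - 4)*(p + 1)*(p - 4)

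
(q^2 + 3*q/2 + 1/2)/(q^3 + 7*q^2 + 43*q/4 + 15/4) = 2*(q + 1)/(2*q^2 + 13*q + 15)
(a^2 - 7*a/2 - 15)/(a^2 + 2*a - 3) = (a^2 - 7*a/2 - 15)/(a^2 + 2*a - 3)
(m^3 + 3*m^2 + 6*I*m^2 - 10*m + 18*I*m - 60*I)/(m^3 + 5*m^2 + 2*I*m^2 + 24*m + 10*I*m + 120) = (m - 2)/(m - 4*I)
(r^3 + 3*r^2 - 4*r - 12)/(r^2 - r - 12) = (r^2 - 4)/(r - 4)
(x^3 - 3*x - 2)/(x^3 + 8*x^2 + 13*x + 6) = (x - 2)/(x + 6)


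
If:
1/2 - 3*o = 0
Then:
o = 1/6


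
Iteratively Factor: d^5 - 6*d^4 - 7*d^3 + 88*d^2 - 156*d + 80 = (d - 2)*(d^4 - 4*d^3 - 15*d^2 + 58*d - 40) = (d - 2)*(d - 1)*(d^3 - 3*d^2 - 18*d + 40) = (d - 2)^2*(d - 1)*(d^2 - d - 20) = (d - 2)^2*(d - 1)*(d + 4)*(d - 5)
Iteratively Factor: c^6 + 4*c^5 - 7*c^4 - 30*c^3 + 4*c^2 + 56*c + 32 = (c + 2)*(c^5 + 2*c^4 - 11*c^3 - 8*c^2 + 20*c + 16) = (c + 2)*(c + 4)*(c^4 - 2*c^3 - 3*c^2 + 4*c + 4) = (c - 2)*(c + 2)*(c + 4)*(c^3 - 3*c - 2) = (c - 2)*(c + 1)*(c + 2)*(c + 4)*(c^2 - c - 2) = (c - 2)*(c + 1)^2*(c + 2)*(c + 4)*(c - 2)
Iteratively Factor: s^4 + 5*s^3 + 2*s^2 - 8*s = (s - 1)*(s^3 + 6*s^2 + 8*s) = (s - 1)*(s + 2)*(s^2 + 4*s) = (s - 1)*(s + 2)*(s + 4)*(s)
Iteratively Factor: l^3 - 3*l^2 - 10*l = (l - 5)*(l^2 + 2*l) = (l - 5)*(l + 2)*(l)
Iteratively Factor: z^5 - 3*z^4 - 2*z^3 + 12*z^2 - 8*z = (z)*(z^4 - 3*z^3 - 2*z^2 + 12*z - 8) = z*(z - 2)*(z^3 - z^2 - 4*z + 4) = z*(z - 2)*(z - 1)*(z^2 - 4) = z*(z - 2)^2*(z - 1)*(z + 2)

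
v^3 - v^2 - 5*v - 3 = (v - 3)*(v + 1)^2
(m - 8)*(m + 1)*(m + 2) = m^3 - 5*m^2 - 22*m - 16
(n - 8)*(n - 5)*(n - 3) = n^3 - 16*n^2 + 79*n - 120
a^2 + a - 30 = (a - 5)*(a + 6)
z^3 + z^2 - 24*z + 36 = (z - 3)*(z - 2)*(z + 6)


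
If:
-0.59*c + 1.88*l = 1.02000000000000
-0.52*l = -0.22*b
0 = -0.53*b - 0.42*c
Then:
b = 0.66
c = -0.84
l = 0.28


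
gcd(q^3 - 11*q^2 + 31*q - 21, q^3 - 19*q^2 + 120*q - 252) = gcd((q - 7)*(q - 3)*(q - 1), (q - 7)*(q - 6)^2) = q - 7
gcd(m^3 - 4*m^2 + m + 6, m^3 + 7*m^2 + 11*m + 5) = m + 1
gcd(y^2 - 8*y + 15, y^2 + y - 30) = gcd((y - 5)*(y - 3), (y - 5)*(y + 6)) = y - 5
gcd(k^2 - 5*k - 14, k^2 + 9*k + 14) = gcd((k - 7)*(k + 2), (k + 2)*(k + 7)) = k + 2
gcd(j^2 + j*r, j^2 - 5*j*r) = j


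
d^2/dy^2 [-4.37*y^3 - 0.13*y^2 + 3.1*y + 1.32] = -26.22*y - 0.26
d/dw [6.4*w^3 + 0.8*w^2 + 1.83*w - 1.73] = 19.2*w^2 + 1.6*w + 1.83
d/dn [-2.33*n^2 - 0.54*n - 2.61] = -4.66*n - 0.54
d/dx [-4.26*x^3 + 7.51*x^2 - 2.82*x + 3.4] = -12.78*x^2 + 15.02*x - 2.82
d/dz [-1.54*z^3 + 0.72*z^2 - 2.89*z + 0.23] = -4.62*z^2 + 1.44*z - 2.89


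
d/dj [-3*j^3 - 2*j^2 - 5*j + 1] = -9*j^2 - 4*j - 5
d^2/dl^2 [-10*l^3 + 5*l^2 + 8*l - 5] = 10 - 60*l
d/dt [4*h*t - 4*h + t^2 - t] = 4*h + 2*t - 1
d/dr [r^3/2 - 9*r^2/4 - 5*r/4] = 3*r^2/2 - 9*r/2 - 5/4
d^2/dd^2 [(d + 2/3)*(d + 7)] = 2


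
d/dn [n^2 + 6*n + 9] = 2*n + 6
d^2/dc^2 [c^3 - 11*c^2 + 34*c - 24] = 6*c - 22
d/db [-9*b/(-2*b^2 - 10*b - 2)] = 9*(1 - b^2)/(2*(b^4 + 10*b^3 + 27*b^2 + 10*b + 1))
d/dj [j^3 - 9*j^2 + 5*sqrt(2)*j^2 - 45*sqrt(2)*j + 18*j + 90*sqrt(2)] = 3*j^2 - 18*j + 10*sqrt(2)*j - 45*sqrt(2) + 18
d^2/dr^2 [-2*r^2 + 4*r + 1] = -4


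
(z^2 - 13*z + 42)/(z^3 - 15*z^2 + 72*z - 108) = (z - 7)/(z^2 - 9*z + 18)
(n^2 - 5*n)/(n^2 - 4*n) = (n - 5)/(n - 4)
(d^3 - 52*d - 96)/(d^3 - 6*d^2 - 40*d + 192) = (d + 2)/(d - 4)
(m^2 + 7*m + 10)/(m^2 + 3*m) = (m^2 + 7*m + 10)/(m*(m + 3))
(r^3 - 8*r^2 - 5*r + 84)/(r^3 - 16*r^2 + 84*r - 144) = (r^2 - 4*r - 21)/(r^2 - 12*r + 36)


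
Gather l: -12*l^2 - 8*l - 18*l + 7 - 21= -12*l^2 - 26*l - 14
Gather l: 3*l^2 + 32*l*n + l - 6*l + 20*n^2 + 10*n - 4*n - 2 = 3*l^2 + l*(32*n - 5) + 20*n^2 + 6*n - 2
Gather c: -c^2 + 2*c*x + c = -c^2 + c*(2*x + 1)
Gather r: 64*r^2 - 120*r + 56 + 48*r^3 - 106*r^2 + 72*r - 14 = 48*r^3 - 42*r^2 - 48*r + 42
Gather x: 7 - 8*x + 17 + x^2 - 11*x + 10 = x^2 - 19*x + 34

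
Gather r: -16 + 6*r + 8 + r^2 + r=r^2 + 7*r - 8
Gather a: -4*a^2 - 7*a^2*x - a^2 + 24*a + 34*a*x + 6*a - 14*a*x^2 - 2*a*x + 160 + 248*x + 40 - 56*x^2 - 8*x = a^2*(-7*x - 5) + a*(-14*x^2 + 32*x + 30) - 56*x^2 + 240*x + 200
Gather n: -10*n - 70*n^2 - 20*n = -70*n^2 - 30*n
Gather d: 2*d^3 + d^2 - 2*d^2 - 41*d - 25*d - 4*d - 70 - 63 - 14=2*d^3 - d^2 - 70*d - 147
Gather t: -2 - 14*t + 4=2 - 14*t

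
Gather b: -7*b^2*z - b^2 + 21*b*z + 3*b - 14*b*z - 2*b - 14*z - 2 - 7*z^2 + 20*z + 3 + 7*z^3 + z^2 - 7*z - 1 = b^2*(-7*z - 1) + b*(7*z + 1) + 7*z^3 - 6*z^2 - z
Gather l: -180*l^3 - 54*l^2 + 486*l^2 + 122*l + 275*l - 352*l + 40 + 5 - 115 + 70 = -180*l^3 + 432*l^2 + 45*l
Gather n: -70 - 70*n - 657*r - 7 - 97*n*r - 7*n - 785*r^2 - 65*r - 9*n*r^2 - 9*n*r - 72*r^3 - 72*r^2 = n*(-9*r^2 - 106*r - 77) - 72*r^3 - 857*r^2 - 722*r - 77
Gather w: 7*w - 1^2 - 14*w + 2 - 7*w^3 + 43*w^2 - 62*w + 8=-7*w^3 + 43*w^2 - 69*w + 9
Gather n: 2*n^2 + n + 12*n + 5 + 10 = 2*n^2 + 13*n + 15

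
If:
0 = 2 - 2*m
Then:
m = 1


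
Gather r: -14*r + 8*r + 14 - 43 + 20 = -6*r - 9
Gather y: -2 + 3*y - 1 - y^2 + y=-y^2 + 4*y - 3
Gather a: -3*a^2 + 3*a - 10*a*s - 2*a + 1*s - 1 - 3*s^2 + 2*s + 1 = -3*a^2 + a*(1 - 10*s) - 3*s^2 + 3*s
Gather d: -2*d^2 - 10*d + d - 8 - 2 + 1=-2*d^2 - 9*d - 9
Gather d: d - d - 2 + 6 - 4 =0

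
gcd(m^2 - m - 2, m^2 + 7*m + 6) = m + 1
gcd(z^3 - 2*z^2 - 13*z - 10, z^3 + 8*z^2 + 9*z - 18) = 1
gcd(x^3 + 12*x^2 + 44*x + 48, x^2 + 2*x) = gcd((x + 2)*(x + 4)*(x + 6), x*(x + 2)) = x + 2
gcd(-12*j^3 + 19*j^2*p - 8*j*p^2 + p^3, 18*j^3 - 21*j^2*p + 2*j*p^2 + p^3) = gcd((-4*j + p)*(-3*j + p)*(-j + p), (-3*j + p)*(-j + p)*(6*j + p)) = 3*j^2 - 4*j*p + p^2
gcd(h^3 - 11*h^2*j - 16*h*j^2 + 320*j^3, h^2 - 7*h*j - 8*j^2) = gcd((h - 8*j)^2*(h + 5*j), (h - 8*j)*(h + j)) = h - 8*j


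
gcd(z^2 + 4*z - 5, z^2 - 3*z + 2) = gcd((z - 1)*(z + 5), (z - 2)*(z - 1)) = z - 1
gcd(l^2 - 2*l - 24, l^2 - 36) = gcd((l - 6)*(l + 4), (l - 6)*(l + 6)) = l - 6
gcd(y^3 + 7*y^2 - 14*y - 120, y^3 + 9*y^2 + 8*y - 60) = y^2 + 11*y + 30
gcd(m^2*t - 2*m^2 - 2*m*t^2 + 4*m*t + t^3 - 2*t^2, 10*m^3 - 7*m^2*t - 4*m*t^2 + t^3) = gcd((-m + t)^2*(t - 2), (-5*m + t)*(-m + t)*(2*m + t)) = -m + t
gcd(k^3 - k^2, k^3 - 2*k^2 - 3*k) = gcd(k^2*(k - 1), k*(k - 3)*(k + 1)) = k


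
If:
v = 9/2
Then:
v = 9/2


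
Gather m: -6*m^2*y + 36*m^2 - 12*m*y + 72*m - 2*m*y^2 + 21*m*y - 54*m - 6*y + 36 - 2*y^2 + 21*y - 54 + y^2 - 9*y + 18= m^2*(36 - 6*y) + m*(-2*y^2 + 9*y + 18) - y^2 + 6*y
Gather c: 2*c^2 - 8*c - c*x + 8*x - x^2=2*c^2 + c*(-x - 8) - x^2 + 8*x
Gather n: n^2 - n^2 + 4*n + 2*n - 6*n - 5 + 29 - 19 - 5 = 0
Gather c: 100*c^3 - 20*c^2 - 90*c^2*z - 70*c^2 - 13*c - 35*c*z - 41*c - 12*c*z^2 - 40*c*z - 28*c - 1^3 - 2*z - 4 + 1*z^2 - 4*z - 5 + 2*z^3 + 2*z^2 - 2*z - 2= 100*c^3 + c^2*(-90*z - 90) + c*(-12*z^2 - 75*z - 82) + 2*z^3 + 3*z^2 - 8*z - 12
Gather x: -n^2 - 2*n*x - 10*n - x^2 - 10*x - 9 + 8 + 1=-n^2 - 10*n - x^2 + x*(-2*n - 10)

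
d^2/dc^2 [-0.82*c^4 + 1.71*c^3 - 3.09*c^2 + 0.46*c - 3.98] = -9.84*c^2 + 10.26*c - 6.18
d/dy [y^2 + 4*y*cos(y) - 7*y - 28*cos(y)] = -4*y*sin(y) + 2*y + 28*sin(y) + 4*cos(y) - 7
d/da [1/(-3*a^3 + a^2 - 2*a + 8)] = (9*a^2 - 2*a + 2)/(3*a^3 - a^2 + 2*a - 8)^2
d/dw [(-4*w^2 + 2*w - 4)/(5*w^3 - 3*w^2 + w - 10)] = 2*(10*w^4 - 10*w^3 + 31*w^2 + 28*w - 8)/(25*w^6 - 30*w^5 + 19*w^4 - 106*w^3 + 61*w^2 - 20*w + 100)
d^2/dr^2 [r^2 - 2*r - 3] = 2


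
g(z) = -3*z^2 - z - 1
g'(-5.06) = 29.36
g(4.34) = -61.85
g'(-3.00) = 17.00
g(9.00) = -253.00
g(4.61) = -69.37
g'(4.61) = -28.66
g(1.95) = -14.36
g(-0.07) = -0.94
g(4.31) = -61.04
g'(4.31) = -26.86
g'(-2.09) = 11.54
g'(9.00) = -55.00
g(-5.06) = -72.75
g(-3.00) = -25.00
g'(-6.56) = 38.36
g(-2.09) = -12.01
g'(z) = -6*z - 1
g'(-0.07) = -0.58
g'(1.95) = -12.70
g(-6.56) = -123.54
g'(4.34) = -27.04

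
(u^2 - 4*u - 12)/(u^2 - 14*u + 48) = (u + 2)/(u - 8)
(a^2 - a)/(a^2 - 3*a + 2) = a/(a - 2)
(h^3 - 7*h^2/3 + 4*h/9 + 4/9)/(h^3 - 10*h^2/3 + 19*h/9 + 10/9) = (3*h - 2)/(3*h - 5)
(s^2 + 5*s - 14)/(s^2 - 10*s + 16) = (s + 7)/(s - 8)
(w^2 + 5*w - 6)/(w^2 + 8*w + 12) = (w - 1)/(w + 2)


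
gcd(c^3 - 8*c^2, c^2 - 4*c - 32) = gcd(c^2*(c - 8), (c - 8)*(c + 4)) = c - 8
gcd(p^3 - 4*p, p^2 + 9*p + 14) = p + 2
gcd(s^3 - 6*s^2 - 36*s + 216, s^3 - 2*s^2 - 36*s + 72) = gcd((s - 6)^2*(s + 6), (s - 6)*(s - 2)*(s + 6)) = s^2 - 36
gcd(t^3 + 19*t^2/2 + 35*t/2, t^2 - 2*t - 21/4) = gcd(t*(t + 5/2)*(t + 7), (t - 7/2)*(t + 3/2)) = 1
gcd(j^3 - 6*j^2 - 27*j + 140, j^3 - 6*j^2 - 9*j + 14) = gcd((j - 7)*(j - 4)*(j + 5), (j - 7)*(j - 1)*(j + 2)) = j - 7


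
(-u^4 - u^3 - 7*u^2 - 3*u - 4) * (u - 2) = -u^5 + u^4 - 5*u^3 + 11*u^2 + 2*u + 8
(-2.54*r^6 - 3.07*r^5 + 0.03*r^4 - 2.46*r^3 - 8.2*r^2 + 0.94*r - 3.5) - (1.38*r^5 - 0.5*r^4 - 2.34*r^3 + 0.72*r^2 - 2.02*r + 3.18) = -2.54*r^6 - 4.45*r^5 + 0.53*r^4 - 0.12*r^3 - 8.92*r^2 + 2.96*r - 6.68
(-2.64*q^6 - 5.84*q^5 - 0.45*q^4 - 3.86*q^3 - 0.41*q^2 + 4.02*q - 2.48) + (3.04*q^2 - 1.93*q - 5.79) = -2.64*q^6 - 5.84*q^5 - 0.45*q^4 - 3.86*q^3 + 2.63*q^2 + 2.09*q - 8.27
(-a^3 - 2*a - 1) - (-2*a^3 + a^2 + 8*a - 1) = a^3 - a^2 - 10*a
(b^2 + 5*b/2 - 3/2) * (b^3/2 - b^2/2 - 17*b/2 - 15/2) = b^5/2 + 3*b^4/4 - 21*b^3/2 - 28*b^2 - 6*b + 45/4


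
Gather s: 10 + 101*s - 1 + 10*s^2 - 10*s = 10*s^2 + 91*s + 9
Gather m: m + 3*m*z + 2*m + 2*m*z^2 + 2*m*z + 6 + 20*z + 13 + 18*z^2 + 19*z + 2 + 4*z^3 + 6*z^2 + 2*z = m*(2*z^2 + 5*z + 3) + 4*z^3 + 24*z^2 + 41*z + 21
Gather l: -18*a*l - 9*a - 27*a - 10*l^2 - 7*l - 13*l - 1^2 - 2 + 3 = -36*a - 10*l^2 + l*(-18*a - 20)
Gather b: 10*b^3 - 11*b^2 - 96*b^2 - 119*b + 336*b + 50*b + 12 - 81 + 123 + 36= 10*b^3 - 107*b^2 + 267*b + 90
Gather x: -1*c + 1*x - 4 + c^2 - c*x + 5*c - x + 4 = c^2 - c*x + 4*c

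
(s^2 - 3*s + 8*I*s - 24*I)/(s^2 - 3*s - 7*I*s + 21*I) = (s + 8*I)/(s - 7*I)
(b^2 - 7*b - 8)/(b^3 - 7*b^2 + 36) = (b^2 - 7*b - 8)/(b^3 - 7*b^2 + 36)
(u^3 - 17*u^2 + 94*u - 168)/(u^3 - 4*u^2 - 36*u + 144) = (u - 7)/(u + 6)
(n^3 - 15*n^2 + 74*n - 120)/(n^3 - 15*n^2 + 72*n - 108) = (n^2 - 9*n + 20)/(n^2 - 9*n + 18)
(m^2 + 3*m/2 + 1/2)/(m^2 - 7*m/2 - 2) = (m + 1)/(m - 4)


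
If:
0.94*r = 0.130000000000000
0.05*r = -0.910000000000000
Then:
No Solution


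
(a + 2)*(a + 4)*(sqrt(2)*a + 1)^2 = 2*a^4 + 2*sqrt(2)*a^3 + 12*a^3 + 12*sqrt(2)*a^2 + 17*a^2 + 6*a + 16*sqrt(2)*a + 8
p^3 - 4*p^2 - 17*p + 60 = (p - 5)*(p - 3)*(p + 4)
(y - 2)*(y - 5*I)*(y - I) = y^3 - 2*y^2 - 6*I*y^2 - 5*y + 12*I*y + 10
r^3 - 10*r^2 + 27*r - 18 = (r - 6)*(r - 3)*(r - 1)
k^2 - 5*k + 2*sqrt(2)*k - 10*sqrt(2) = (k - 5)*(k + 2*sqrt(2))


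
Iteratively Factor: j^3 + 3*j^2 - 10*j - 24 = (j - 3)*(j^2 + 6*j + 8) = (j - 3)*(j + 4)*(j + 2)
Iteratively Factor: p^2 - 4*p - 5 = (p - 5)*(p + 1)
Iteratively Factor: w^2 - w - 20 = (w + 4)*(w - 5)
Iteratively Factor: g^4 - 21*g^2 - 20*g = (g + 4)*(g^3 - 4*g^2 - 5*g) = g*(g + 4)*(g^2 - 4*g - 5) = g*(g + 1)*(g + 4)*(g - 5)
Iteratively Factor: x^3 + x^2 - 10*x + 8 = (x - 1)*(x^2 + 2*x - 8) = (x - 1)*(x + 4)*(x - 2)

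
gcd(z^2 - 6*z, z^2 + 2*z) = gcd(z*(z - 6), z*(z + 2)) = z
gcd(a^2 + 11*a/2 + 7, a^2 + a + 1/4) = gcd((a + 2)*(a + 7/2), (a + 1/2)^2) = 1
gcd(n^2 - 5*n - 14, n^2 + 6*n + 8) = n + 2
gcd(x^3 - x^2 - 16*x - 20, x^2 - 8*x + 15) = x - 5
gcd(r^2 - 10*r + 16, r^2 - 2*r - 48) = r - 8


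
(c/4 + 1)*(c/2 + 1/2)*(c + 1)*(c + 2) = c^4/8 + c^3 + 21*c^2/8 + 11*c/4 + 1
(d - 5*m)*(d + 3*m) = d^2 - 2*d*m - 15*m^2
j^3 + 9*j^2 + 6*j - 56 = (j - 2)*(j + 4)*(j + 7)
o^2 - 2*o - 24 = (o - 6)*(o + 4)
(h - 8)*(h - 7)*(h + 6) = h^3 - 9*h^2 - 34*h + 336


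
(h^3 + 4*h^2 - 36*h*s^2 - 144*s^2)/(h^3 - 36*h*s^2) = (h + 4)/h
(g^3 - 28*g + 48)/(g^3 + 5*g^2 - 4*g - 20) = (g^2 + 2*g - 24)/(g^2 + 7*g + 10)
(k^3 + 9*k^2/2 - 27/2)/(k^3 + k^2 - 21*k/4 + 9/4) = 2*(k + 3)/(2*k - 1)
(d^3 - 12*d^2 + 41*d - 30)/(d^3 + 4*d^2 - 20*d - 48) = (d^3 - 12*d^2 + 41*d - 30)/(d^3 + 4*d^2 - 20*d - 48)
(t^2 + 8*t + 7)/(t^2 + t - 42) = (t + 1)/(t - 6)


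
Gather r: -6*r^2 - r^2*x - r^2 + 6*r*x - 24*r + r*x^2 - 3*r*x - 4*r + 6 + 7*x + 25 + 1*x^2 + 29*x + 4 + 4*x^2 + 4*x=r^2*(-x - 7) + r*(x^2 + 3*x - 28) + 5*x^2 + 40*x + 35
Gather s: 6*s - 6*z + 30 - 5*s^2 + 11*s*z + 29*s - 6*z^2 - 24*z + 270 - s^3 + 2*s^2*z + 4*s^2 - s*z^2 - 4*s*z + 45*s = -s^3 + s^2*(2*z - 1) + s*(-z^2 + 7*z + 80) - 6*z^2 - 30*z + 300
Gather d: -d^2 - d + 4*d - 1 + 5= -d^2 + 3*d + 4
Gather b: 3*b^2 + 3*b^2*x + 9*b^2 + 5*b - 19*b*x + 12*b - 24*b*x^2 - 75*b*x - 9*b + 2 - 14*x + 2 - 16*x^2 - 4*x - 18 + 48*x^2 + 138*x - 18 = b^2*(3*x + 12) + b*(-24*x^2 - 94*x + 8) + 32*x^2 + 120*x - 32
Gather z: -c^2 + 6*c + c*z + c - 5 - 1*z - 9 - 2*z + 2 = -c^2 + 7*c + z*(c - 3) - 12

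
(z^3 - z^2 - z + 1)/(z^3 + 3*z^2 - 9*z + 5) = (z + 1)/(z + 5)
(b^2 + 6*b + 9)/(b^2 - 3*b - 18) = (b + 3)/(b - 6)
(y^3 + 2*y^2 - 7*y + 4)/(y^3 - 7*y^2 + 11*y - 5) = (y + 4)/(y - 5)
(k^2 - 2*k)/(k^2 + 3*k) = (k - 2)/(k + 3)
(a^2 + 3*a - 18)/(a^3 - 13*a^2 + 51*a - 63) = (a + 6)/(a^2 - 10*a + 21)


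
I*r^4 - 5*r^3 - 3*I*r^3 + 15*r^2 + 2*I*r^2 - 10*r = r*(r - 2)*(r + 5*I)*(I*r - I)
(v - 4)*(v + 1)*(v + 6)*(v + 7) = v^4 + 10*v^3 - v^2 - 178*v - 168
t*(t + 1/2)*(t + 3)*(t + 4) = t^4 + 15*t^3/2 + 31*t^2/2 + 6*t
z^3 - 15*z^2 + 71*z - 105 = (z - 7)*(z - 5)*(z - 3)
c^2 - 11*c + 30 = (c - 6)*(c - 5)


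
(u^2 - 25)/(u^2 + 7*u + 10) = (u - 5)/(u + 2)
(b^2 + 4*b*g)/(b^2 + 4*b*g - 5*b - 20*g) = b/(b - 5)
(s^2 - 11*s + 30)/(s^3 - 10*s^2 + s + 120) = (s - 6)/(s^2 - 5*s - 24)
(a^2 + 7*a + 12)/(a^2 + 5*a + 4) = (a + 3)/(a + 1)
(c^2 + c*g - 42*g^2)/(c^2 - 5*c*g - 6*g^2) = (c + 7*g)/(c + g)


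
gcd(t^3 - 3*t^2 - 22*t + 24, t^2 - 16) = t + 4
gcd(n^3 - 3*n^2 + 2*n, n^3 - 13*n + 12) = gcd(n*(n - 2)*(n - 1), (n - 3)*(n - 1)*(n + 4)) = n - 1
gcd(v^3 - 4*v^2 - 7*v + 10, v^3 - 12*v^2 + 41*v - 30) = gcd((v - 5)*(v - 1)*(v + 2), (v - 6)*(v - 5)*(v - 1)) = v^2 - 6*v + 5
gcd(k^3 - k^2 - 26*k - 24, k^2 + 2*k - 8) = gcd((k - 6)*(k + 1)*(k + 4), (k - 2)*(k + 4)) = k + 4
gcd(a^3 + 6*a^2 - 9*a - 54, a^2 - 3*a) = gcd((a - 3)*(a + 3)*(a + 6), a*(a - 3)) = a - 3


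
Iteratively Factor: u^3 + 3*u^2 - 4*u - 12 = (u + 2)*(u^2 + u - 6) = (u - 2)*(u + 2)*(u + 3)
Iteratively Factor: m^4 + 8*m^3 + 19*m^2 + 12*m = (m + 3)*(m^3 + 5*m^2 + 4*m) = (m + 1)*(m + 3)*(m^2 + 4*m) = m*(m + 1)*(m + 3)*(m + 4)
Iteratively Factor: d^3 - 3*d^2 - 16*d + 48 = (d + 4)*(d^2 - 7*d + 12) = (d - 4)*(d + 4)*(d - 3)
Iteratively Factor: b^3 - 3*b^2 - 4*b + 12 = (b - 3)*(b^2 - 4) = (b - 3)*(b - 2)*(b + 2)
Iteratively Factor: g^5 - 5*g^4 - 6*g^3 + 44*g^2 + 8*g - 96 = (g - 4)*(g^4 - g^3 - 10*g^2 + 4*g + 24) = (g - 4)*(g + 2)*(g^3 - 3*g^2 - 4*g + 12) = (g - 4)*(g - 3)*(g + 2)*(g^2 - 4) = (g - 4)*(g - 3)*(g - 2)*(g + 2)*(g + 2)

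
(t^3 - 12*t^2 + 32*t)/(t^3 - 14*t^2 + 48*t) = (t - 4)/(t - 6)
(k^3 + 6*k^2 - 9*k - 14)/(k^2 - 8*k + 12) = (k^2 + 8*k + 7)/(k - 6)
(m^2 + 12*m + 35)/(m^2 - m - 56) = (m + 5)/(m - 8)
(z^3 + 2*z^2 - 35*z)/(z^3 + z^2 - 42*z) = (z - 5)/(z - 6)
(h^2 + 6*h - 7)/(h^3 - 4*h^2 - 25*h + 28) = (h + 7)/(h^2 - 3*h - 28)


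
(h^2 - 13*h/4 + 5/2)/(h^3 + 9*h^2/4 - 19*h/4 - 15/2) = (4*h - 5)/(4*h^2 + 17*h + 15)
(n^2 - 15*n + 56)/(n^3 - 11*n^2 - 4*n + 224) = 1/(n + 4)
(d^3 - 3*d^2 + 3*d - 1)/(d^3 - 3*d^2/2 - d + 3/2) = 2*(d^2 - 2*d + 1)/(2*d^2 - d - 3)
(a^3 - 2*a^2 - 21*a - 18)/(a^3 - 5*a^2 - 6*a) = (a + 3)/a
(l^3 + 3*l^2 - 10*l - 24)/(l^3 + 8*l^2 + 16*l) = (l^2 - l - 6)/(l*(l + 4))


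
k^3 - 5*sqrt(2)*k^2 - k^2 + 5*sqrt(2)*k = k*(k - 1)*(k - 5*sqrt(2))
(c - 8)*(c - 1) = c^2 - 9*c + 8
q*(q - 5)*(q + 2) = q^3 - 3*q^2 - 10*q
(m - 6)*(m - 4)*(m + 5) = m^3 - 5*m^2 - 26*m + 120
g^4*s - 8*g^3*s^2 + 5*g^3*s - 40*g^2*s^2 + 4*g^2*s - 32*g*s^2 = g*(g + 4)*(g - 8*s)*(g*s + s)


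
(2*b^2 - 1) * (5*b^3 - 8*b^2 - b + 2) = 10*b^5 - 16*b^4 - 7*b^3 + 12*b^2 + b - 2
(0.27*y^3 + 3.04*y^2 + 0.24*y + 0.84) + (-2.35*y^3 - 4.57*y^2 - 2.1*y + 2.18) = -2.08*y^3 - 1.53*y^2 - 1.86*y + 3.02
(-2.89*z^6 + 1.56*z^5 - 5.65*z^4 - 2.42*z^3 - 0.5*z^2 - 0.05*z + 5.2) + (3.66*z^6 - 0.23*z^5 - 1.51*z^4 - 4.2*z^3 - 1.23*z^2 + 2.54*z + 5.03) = 0.77*z^6 + 1.33*z^5 - 7.16*z^4 - 6.62*z^3 - 1.73*z^2 + 2.49*z + 10.23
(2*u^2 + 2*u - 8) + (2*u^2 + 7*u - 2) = 4*u^2 + 9*u - 10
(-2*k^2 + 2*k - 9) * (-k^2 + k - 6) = 2*k^4 - 4*k^3 + 23*k^2 - 21*k + 54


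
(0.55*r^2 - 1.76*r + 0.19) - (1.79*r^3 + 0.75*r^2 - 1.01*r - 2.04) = -1.79*r^3 - 0.2*r^2 - 0.75*r + 2.23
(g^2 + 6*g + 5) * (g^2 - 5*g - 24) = g^4 + g^3 - 49*g^2 - 169*g - 120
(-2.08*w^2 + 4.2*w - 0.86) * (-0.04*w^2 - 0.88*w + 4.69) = 0.0832*w^4 + 1.6624*w^3 - 13.4168*w^2 + 20.4548*w - 4.0334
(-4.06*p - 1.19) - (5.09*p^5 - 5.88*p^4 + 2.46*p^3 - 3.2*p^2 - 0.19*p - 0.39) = -5.09*p^5 + 5.88*p^4 - 2.46*p^3 + 3.2*p^2 - 3.87*p - 0.8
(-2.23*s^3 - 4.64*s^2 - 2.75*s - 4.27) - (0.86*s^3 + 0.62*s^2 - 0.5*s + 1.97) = -3.09*s^3 - 5.26*s^2 - 2.25*s - 6.24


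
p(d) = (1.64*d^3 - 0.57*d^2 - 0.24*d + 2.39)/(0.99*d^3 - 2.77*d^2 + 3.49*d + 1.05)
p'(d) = (-2.97*d^2 + 5.54*d - 3.49)*(1.64*d^3 - 0.57*d^2 - 0.24*d + 2.39)/(0.99*d^3 - 2.77*d^2 + 3.49*d + 1.05)^2 + (4.92*d^2 - 1.14*d - 0.24)/(0.99*d^3 - 2.77*d^2 + 3.49*d + 1.05)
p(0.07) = 1.85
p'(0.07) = -4.73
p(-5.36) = 1.06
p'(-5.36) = -0.09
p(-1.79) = 0.43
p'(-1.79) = -0.39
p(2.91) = 3.07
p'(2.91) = -0.03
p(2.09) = 2.72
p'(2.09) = 1.06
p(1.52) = 1.88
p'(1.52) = 1.68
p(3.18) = 3.04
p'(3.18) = -0.16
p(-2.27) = 0.59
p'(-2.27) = -0.28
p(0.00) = 2.28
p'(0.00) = -7.79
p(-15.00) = 1.41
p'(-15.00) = -0.02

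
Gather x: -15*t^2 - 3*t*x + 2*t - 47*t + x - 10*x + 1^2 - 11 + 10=-15*t^2 - 45*t + x*(-3*t - 9)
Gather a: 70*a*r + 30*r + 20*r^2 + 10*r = 70*a*r + 20*r^2 + 40*r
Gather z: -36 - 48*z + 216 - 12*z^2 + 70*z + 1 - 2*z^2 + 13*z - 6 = -14*z^2 + 35*z + 175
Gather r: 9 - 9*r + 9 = 18 - 9*r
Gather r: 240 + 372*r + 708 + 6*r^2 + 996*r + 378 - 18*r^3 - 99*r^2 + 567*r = -18*r^3 - 93*r^2 + 1935*r + 1326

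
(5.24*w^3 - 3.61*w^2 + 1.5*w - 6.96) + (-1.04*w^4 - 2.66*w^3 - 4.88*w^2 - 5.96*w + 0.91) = -1.04*w^4 + 2.58*w^3 - 8.49*w^2 - 4.46*w - 6.05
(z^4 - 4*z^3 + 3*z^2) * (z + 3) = z^5 - z^4 - 9*z^3 + 9*z^2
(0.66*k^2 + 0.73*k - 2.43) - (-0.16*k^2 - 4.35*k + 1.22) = 0.82*k^2 + 5.08*k - 3.65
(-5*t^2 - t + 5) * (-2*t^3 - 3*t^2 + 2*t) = 10*t^5 + 17*t^4 - 17*t^3 - 17*t^2 + 10*t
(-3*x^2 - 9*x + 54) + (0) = -3*x^2 - 9*x + 54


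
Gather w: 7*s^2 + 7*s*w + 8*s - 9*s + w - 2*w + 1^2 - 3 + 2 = 7*s^2 - s + w*(7*s - 1)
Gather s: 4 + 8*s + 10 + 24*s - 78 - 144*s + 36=-112*s - 28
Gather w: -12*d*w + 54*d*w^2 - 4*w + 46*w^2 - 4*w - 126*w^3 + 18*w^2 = -126*w^3 + w^2*(54*d + 64) + w*(-12*d - 8)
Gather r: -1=-1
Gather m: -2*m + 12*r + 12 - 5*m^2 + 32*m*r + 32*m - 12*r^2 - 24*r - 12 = -5*m^2 + m*(32*r + 30) - 12*r^2 - 12*r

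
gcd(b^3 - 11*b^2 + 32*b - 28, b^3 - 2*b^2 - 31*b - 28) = b - 7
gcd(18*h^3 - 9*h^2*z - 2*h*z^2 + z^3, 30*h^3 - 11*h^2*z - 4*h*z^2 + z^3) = -6*h^2 + h*z + z^2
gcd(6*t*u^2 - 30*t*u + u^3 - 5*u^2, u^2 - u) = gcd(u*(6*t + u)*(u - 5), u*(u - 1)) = u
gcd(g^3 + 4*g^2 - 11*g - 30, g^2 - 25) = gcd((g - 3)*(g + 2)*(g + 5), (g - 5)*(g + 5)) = g + 5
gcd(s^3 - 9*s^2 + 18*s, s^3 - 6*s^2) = s^2 - 6*s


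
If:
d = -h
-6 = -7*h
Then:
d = -6/7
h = 6/7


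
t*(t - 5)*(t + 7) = t^3 + 2*t^2 - 35*t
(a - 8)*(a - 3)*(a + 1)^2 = a^4 - 9*a^3 + 3*a^2 + 37*a + 24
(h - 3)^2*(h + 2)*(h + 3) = h^4 - h^3 - 15*h^2 + 9*h + 54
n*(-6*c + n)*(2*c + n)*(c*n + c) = -12*c^3*n^2 - 12*c^3*n - 4*c^2*n^3 - 4*c^2*n^2 + c*n^4 + c*n^3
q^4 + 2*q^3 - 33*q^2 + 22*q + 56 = (q - 4)*(q - 2)*(q + 1)*(q + 7)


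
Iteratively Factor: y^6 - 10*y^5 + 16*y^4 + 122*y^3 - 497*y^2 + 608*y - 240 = (y - 5)*(y^5 - 5*y^4 - 9*y^3 + 77*y^2 - 112*y + 48) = (y - 5)*(y - 1)*(y^4 - 4*y^3 - 13*y^2 + 64*y - 48) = (y - 5)*(y - 1)^2*(y^3 - 3*y^2 - 16*y + 48) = (y - 5)*(y - 4)*(y - 1)^2*(y^2 + y - 12) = (y - 5)*(y - 4)*(y - 1)^2*(y + 4)*(y - 3)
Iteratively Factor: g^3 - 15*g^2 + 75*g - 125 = (g - 5)*(g^2 - 10*g + 25) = (g - 5)^2*(g - 5)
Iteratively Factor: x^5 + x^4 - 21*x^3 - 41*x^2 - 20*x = (x + 4)*(x^4 - 3*x^3 - 9*x^2 - 5*x) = (x - 5)*(x + 4)*(x^3 + 2*x^2 + x) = (x - 5)*(x + 1)*(x + 4)*(x^2 + x) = (x - 5)*(x + 1)^2*(x + 4)*(x)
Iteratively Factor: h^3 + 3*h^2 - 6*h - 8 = (h - 2)*(h^2 + 5*h + 4) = (h - 2)*(h + 4)*(h + 1)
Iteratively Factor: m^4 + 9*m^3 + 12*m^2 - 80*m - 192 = (m + 4)*(m^3 + 5*m^2 - 8*m - 48) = (m - 3)*(m + 4)*(m^2 + 8*m + 16) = (m - 3)*(m + 4)^2*(m + 4)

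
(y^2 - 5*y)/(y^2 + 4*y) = (y - 5)/(y + 4)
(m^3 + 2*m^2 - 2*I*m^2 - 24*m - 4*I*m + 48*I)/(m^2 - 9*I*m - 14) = (m^2 + 2*m - 24)/(m - 7*I)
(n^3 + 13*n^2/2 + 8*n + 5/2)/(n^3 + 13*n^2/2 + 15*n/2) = (2*n^2 + 3*n + 1)/(n*(2*n + 3))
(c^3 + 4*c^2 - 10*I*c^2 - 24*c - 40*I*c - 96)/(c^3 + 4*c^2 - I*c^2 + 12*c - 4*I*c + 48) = (c - 6*I)/(c + 3*I)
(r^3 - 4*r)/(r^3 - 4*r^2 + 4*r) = (r + 2)/(r - 2)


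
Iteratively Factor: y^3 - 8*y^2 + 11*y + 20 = (y - 5)*(y^2 - 3*y - 4) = (y - 5)*(y + 1)*(y - 4)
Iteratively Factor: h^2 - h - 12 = (h - 4)*(h + 3)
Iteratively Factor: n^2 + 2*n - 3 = (n + 3)*(n - 1)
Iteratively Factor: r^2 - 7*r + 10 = (r - 2)*(r - 5)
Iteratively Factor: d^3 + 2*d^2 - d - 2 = (d + 2)*(d^2 - 1) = (d - 1)*(d + 2)*(d + 1)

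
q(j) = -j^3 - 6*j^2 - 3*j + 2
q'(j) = -3*j^2 - 12*j - 3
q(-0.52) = 2.08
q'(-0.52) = 2.43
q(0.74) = -3.91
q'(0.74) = -13.52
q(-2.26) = -10.32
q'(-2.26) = 8.80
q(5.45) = -354.44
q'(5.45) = -157.51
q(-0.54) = 2.03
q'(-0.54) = 2.61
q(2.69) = -68.95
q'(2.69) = -56.99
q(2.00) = -36.00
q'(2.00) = -39.00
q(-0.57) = 1.95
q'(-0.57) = 2.87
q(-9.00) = 272.00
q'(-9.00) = -138.00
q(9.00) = -1240.00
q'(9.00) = -354.00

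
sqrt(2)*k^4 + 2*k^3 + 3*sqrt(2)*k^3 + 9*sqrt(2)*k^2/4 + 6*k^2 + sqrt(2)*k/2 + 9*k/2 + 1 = (k + 1/2)*(k + 2)*(k + sqrt(2))*(sqrt(2)*k + sqrt(2)/2)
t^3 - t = t*(t - 1)*(t + 1)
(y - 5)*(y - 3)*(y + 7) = y^3 - y^2 - 41*y + 105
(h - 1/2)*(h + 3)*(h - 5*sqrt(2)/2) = h^3 - 5*sqrt(2)*h^2/2 + 5*h^2/2 - 25*sqrt(2)*h/4 - 3*h/2 + 15*sqrt(2)/4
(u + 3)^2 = u^2 + 6*u + 9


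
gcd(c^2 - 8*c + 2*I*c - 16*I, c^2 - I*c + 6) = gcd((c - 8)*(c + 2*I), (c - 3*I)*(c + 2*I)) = c + 2*I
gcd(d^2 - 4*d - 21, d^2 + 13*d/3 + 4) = d + 3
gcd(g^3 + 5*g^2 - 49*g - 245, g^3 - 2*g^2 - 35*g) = g^2 - 2*g - 35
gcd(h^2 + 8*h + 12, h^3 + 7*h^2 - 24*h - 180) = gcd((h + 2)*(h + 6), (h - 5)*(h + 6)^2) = h + 6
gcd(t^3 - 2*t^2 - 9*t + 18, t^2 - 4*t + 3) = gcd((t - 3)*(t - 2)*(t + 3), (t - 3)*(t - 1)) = t - 3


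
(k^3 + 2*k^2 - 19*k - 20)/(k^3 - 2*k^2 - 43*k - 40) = (k - 4)/(k - 8)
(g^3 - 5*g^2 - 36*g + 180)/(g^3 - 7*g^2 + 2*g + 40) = (g^2 - 36)/(g^2 - 2*g - 8)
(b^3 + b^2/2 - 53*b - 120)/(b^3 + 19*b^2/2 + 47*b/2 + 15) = (b - 8)/(b + 1)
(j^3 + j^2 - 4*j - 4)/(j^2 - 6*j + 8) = (j^2 + 3*j + 2)/(j - 4)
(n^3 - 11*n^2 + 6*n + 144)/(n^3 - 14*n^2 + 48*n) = (n + 3)/n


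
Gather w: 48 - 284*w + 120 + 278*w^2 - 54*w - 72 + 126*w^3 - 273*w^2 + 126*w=126*w^3 + 5*w^2 - 212*w + 96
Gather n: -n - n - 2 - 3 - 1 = -2*n - 6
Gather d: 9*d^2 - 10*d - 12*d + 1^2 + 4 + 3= 9*d^2 - 22*d + 8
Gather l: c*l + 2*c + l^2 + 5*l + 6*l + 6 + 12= 2*c + l^2 + l*(c + 11) + 18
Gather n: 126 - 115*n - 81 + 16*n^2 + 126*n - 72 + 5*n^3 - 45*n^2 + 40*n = 5*n^3 - 29*n^2 + 51*n - 27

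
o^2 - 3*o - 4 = (o - 4)*(o + 1)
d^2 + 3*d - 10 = (d - 2)*(d + 5)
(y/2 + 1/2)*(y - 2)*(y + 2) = y^3/2 + y^2/2 - 2*y - 2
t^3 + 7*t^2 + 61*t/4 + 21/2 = (t + 3/2)*(t + 2)*(t + 7/2)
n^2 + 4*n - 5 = (n - 1)*(n + 5)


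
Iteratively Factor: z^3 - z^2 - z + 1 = (z - 1)*(z^2 - 1) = (z - 1)*(z + 1)*(z - 1)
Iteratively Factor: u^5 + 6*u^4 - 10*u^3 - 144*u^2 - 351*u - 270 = (u + 3)*(u^4 + 3*u^3 - 19*u^2 - 87*u - 90) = (u + 2)*(u + 3)*(u^3 + u^2 - 21*u - 45) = (u + 2)*(u + 3)^2*(u^2 - 2*u - 15) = (u + 2)*(u + 3)^3*(u - 5)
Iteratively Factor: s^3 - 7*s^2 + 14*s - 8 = (s - 1)*(s^2 - 6*s + 8) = (s - 2)*(s - 1)*(s - 4)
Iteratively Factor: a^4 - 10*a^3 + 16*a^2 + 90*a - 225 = (a + 3)*(a^3 - 13*a^2 + 55*a - 75) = (a - 5)*(a + 3)*(a^2 - 8*a + 15) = (a - 5)*(a - 3)*(a + 3)*(a - 5)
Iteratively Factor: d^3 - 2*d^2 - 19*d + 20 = (d - 1)*(d^2 - d - 20) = (d - 1)*(d + 4)*(d - 5)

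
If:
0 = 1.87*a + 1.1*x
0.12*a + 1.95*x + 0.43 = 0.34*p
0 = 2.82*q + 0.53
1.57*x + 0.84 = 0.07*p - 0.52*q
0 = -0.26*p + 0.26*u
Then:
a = 0.33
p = -1.79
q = -0.19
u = -1.79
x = -0.55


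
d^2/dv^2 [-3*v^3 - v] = -18*v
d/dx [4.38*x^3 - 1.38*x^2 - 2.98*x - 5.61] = 13.14*x^2 - 2.76*x - 2.98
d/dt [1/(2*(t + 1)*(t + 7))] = (-t - 4)/(t^4 + 16*t^3 + 78*t^2 + 112*t + 49)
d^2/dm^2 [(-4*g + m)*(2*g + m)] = 2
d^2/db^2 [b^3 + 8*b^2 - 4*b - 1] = 6*b + 16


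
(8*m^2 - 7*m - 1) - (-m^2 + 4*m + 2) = 9*m^2 - 11*m - 3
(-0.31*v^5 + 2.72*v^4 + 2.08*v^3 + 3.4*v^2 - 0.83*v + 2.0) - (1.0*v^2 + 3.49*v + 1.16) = -0.31*v^5 + 2.72*v^4 + 2.08*v^3 + 2.4*v^2 - 4.32*v + 0.84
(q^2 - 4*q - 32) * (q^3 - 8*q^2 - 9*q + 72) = q^5 - 12*q^4 - 9*q^3 + 364*q^2 - 2304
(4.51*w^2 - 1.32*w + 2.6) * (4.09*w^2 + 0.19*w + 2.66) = 18.4459*w^4 - 4.5419*w^3 + 22.3798*w^2 - 3.0172*w + 6.916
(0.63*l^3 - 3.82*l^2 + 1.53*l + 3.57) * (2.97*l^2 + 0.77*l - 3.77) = 1.8711*l^5 - 10.8603*l^4 - 0.772399999999999*l^3 + 26.1824*l^2 - 3.0192*l - 13.4589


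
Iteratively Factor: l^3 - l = (l - 1)*(l^2 + l) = (l - 1)*(l + 1)*(l)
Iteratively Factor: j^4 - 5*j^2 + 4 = (j - 1)*(j^3 + j^2 - 4*j - 4) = (j - 2)*(j - 1)*(j^2 + 3*j + 2) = (j - 2)*(j - 1)*(j + 1)*(j + 2)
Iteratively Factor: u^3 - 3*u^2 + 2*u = (u - 1)*(u^2 - 2*u) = (u - 2)*(u - 1)*(u)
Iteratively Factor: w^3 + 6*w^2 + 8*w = (w + 4)*(w^2 + 2*w) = w*(w + 4)*(w + 2)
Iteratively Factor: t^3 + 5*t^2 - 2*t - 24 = (t - 2)*(t^2 + 7*t + 12) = (t - 2)*(t + 4)*(t + 3)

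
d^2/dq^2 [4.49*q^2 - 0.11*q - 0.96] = 8.98000000000000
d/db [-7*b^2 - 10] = -14*b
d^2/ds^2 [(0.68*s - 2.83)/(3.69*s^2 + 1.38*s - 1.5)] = ((19.0086 - 15.0552*s)*(3.69*s^2 + 1.38*s - 1.5) + (0.68*s - 2.83)*(7.38*s + 1.38)*(14.76*s + 2.76))/(3.69*s^2 + 1.38*s - 1.5)^3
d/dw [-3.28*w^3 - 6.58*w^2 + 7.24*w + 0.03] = -9.84*w^2 - 13.16*w + 7.24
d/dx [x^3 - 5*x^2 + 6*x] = 3*x^2 - 10*x + 6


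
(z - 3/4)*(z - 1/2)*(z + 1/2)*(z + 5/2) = z^4 + 7*z^3/4 - 17*z^2/8 - 7*z/16 + 15/32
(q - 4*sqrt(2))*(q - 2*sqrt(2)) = q^2 - 6*sqrt(2)*q + 16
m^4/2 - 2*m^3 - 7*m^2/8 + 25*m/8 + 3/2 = (m/2 + 1/2)*(m - 4)*(m - 3/2)*(m + 1/2)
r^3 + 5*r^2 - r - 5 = (r - 1)*(r + 1)*(r + 5)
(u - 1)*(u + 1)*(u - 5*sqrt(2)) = u^3 - 5*sqrt(2)*u^2 - u + 5*sqrt(2)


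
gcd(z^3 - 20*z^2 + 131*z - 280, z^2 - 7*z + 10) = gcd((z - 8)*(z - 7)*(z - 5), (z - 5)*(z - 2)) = z - 5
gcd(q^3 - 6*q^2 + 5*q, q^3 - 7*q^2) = q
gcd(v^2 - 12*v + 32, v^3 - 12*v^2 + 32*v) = v^2 - 12*v + 32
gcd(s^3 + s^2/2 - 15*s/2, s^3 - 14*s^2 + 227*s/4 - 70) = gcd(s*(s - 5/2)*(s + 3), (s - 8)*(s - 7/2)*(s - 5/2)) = s - 5/2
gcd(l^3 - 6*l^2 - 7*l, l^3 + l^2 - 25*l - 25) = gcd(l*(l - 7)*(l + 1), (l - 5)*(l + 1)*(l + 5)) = l + 1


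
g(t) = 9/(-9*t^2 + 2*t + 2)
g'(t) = 9*(18*t - 2)/(-9*t^2 + 2*t + 2)^2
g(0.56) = 30.24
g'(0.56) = 821.08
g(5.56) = -0.03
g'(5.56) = 0.01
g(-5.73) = -0.03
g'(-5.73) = -0.01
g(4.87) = -0.04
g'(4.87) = 0.02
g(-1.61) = -0.37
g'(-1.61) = -0.46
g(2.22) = -0.24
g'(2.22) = 0.24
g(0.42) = 7.19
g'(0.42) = 31.90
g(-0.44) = -14.46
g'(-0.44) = -230.47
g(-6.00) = -0.03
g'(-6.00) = -0.00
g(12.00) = -0.00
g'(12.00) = 0.00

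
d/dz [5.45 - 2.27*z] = -2.27000000000000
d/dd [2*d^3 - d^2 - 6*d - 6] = 6*d^2 - 2*d - 6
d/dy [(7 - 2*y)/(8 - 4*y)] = 3/(4*(y - 2)^2)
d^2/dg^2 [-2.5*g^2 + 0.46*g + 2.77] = -5.00000000000000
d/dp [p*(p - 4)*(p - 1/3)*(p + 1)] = 4*p^3 - 10*p^2 - 6*p + 4/3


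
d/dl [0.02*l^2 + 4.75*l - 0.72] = 0.04*l + 4.75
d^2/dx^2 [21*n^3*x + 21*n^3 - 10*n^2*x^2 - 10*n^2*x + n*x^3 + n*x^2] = 2*n*(-10*n + 3*x + 1)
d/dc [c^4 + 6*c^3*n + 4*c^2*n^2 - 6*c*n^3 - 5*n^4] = 4*c^3 + 18*c^2*n + 8*c*n^2 - 6*n^3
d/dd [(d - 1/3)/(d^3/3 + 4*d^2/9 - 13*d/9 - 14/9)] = 3*(-18*d^3 - 3*d^2 + 8*d - 55)/(9*d^6 + 24*d^5 - 62*d^4 - 188*d^3 + 57*d^2 + 364*d + 196)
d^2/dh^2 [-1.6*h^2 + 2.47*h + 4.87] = -3.20000000000000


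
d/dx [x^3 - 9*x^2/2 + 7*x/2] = 3*x^2 - 9*x + 7/2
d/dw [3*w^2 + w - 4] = 6*w + 1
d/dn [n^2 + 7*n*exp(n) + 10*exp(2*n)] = 7*n*exp(n) + 2*n + 20*exp(2*n) + 7*exp(n)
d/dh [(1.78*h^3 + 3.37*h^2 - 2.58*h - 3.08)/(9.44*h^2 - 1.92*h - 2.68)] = (16.8032*h^4 - 6.8352*h^3 + 3.57359999999999*h^2 + 40.0872*h + 1.0008)/(89.1136*h^4 - 36.2496*h^3 - 46.912*h^2 + 10.2912*h + 7.1824)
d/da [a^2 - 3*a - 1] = 2*a - 3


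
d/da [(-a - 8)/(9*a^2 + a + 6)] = (-9*a^2 - a + (a + 8)*(18*a + 1) - 6)/(9*a^2 + a + 6)^2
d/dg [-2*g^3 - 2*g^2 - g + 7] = -6*g^2 - 4*g - 1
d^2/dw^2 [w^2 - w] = 2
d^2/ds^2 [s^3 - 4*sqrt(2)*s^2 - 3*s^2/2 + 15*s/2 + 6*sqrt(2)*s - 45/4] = 6*s - 8*sqrt(2) - 3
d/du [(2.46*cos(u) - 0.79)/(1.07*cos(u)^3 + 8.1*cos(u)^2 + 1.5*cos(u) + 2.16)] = (5.2644*cos(u)^3 + 17.3901*cos(u)^2 - 12.798*cos(u) - 6.4986)*sin(u)/(1.1449*cos(u)^6 + 17.334*cos(u)^5 + 68.82*cos(u)^4 + 28.9224*cos(u)^3 + 37.242*cos(u)^2 + 6.48*cos(u) + 4.6656)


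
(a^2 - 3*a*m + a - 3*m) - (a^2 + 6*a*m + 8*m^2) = -9*a*m + a - 8*m^2 - 3*m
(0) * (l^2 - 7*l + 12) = 0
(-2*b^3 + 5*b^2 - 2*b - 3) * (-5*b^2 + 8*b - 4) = 10*b^5 - 41*b^4 + 58*b^3 - 21*b^2 - 16*b + 12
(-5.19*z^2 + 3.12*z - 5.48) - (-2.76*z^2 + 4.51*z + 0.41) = -2.43*z^2 - 1.39*z - 5.89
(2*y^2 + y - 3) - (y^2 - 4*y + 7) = y^2 + 5*y - 10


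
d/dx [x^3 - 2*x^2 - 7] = x*(3*x - 4)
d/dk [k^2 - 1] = 2*k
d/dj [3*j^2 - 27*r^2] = 6*j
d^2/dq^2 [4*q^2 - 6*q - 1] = 8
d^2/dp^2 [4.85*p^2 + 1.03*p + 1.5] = 9.70000000000000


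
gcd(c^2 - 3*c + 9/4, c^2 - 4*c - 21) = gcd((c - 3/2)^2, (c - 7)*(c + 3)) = 1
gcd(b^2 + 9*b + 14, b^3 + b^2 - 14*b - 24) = b + 2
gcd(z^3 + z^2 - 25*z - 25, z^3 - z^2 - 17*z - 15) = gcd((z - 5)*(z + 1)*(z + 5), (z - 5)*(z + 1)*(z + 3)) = z^2 - 4*z - 5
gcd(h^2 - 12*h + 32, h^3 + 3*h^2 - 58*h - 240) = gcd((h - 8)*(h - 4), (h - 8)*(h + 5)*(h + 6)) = h - 8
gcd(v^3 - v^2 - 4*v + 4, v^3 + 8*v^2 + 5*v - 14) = v^2 + v - 2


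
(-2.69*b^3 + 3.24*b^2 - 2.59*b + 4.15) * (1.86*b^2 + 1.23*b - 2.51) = -5.0034*b^5 + 2.7177*b^4 + 5.9197*b^3 - 3.5991*b^2 + 11.6054*b - 10.4165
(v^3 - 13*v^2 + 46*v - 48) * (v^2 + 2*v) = v^5 - 11*v^4 + 20*v^3 + 44*v^2 - 96*v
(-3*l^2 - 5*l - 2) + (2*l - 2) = -3*l^2 - 3*l - 4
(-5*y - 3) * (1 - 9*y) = 45*y^2 + 22*y - 3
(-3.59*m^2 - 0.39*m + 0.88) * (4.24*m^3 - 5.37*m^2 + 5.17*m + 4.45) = -15.2216*m^5 + 17.6247*m^4 - 12.7348*m^3 - 22.7174*m^2 + 2.8141*m + 3.916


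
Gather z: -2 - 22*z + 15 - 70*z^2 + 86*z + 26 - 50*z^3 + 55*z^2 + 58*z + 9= -50*z^3 - 15*z^2 + 122*z + 48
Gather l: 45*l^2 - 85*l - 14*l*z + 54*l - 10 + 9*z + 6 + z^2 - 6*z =45*l^2 + l*(-14*z - 31) + z^2 + 3*z - 4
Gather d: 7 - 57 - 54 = -104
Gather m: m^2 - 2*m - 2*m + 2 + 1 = m^2 - 4*m + 3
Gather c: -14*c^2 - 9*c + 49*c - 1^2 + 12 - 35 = -14*c^2 + 40*c - 24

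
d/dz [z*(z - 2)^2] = (z - 2)*(3*z - 2)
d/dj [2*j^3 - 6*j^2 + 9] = 6*j*(j - 2)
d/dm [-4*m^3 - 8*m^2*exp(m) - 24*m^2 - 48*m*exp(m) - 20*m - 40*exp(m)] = -8*m^2*exp(m) - 12*m^2 - 64*m*exp(m) - 48*m - 88*exp(m) - 20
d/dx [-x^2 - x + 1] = -2*x - 1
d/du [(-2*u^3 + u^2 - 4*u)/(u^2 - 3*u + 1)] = (-2*u^4 + 12*u^3 - 5*u^2 + 2*u - 4)/(u^4 - 6*u^3 + 11*u^2 - 6*u + 1)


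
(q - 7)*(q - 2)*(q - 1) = q^3 - 10*q^2 + 23*q - 14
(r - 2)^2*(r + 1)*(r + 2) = r^4 - r^3 - 6*r^2 + 4*r + 8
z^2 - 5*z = z*(z - 5)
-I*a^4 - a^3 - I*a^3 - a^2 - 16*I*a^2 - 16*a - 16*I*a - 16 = (a - 4*I)*(a - I)*(a + 4*I)*(-I*a - I)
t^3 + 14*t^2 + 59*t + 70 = (t + 2)*(t + 5)*(t + 7)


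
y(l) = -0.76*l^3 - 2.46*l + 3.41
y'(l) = -2.28*l^2 - 2.46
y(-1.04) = 6.82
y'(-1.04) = -4.93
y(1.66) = -4.15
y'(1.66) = -8.74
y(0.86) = 0.81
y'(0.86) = -4.15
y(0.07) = 3.24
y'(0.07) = -2.47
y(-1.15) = 7.39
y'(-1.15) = -5.48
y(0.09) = 3.19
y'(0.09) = -2.48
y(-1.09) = 7.08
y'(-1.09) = -5.17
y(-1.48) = 9.51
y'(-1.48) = -7.45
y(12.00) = -1339.39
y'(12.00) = -330.78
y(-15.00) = 2605.31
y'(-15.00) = -515.46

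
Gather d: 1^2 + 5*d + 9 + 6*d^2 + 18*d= 6*d^2 + 23*d + 10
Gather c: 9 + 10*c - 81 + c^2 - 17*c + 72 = c^2 - 7*c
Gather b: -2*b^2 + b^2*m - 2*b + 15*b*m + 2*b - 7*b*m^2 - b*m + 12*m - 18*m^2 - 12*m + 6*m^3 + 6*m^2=b^2*(m - 2) + b*(-7*m^2 + 14*m) + 6*m^3 - 12*m^2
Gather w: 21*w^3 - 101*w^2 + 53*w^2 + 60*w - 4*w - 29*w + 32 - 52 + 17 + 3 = 21*w^3 - 48*w^2 + 27*w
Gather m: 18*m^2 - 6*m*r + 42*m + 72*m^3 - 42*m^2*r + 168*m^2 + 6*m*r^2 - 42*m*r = 72*m^3 + m^2*(186 - 42*r) + m*(6*r^2 - 48*r + 42)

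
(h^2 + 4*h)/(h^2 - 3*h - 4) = h*(h + 4)/(h^2 - 3*h - 4)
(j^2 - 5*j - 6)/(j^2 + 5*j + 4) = (j - 6)/(j + 4)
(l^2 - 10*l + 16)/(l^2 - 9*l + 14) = (l - 8)/(l - 7)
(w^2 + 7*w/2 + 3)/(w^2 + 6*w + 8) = (w + 3/2)/(w + 4)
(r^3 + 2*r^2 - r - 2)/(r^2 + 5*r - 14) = (r^3 + 2*r^2 - r - 2)/(r^2 + 5*r - 14)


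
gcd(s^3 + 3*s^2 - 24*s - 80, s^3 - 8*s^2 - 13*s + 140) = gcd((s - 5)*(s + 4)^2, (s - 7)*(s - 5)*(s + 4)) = s^2 - s - 20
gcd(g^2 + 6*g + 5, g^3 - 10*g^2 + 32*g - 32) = 1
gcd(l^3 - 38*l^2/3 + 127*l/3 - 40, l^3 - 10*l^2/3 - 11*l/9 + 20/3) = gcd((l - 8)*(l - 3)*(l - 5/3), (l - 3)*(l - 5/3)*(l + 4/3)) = l^2 - 14*l/3 + 5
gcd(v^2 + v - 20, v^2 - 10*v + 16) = 1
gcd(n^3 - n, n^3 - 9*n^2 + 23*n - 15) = n - 1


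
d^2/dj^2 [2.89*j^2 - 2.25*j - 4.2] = 5.78000000000000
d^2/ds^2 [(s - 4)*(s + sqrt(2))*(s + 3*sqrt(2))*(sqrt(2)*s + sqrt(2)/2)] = 12*sqrt(2)*s^2 - 21*sqrt(2)*s + 48*s - 56 + 8*sqrt(2)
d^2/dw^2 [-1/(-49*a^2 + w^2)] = 2*(49*a^2 + 3*w^2)/(49*a^2 - w^2)^3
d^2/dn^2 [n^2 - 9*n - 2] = 2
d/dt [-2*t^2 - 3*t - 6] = -4*t - 3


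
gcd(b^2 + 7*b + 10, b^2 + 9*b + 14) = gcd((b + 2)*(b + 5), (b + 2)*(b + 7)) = b + 2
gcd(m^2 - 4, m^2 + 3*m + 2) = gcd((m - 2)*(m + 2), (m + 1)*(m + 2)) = m + 2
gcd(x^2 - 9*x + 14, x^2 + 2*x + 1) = 1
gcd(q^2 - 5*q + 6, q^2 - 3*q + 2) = q - 2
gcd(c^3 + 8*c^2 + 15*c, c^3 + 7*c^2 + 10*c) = c^2 + 5*c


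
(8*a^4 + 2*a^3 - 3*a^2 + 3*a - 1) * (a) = 8*a^5 + 2*a^4 - 3*a^3 + 3*a^2 - a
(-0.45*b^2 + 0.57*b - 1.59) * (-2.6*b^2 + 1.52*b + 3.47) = 1.17*b^4 - 2.166*b^3 + 3.4389*b^2 - 0.4389*b - 5.5173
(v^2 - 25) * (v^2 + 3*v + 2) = v^4 + 3*v^3 - 23*v^2 - 75*v - 50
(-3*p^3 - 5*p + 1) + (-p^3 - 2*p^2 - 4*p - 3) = -4*p^3 - 2*p^2 - 9*p - 2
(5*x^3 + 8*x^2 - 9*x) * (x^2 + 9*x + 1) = 5*x^5 + 53*x^4 + 68*x^3 - 73*x^2 - 9*x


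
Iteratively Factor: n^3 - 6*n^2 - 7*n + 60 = (n - 5)*(n^2 - n - 12) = (n - 5)*(n - 4)*(n + 3)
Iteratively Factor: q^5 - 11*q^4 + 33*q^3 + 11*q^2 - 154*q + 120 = (q + 2)*(q^4 - 13*q^3 + 59*q^2 - 107*q + 60) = (q - 4)*(q + 2)*(q^3 - 9*q^2 + 23*q - 15) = (q - 4)*(q - 3)*(q + 2)*(q^2 - 6*q + 5) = (q - 4)*(q - 3)*(q - 1)*(q + 2)*(q - 5)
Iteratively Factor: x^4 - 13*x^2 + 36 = (x + 3)*(x^3 - 3*x^2 - 4*x + 12) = (x - 2)*(x + 3)*(x^2 - x - 6) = (x - 2)*(x + 2)*(x + 3)*(x - 3)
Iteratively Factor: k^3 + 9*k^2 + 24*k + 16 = (k + 1)*(k^2 + 8*k + 16) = (k + 1)*(k + 4)*(k + 4)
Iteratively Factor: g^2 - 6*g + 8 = (g - 4)*(g - 2)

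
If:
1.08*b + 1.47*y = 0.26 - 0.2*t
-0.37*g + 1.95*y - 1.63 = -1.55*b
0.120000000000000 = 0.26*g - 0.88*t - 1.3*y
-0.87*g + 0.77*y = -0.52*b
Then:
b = -8.55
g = 1.98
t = -11.38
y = 8.01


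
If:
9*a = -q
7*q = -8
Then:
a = 8/63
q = -8/7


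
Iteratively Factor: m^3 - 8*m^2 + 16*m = (m)*(m^2 - 8*m + 16) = m*(m - 4)*(m - 4)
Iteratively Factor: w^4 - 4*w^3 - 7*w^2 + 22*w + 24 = (w - 3)*(w^3 - w^2 - 10*w - 8) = (w - 3)*(w + 2)*(w^2 - 3*w - 4) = (w - 3)*(w + 1)*(w + 2)*(w - 4)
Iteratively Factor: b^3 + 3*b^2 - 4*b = (b)*(b^2 + 3*b - 4) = b*(b + 4)*(b - 1)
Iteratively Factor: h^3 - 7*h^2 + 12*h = (h - 3)*(h^2 - 4*h) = h*(h - 3)*(h - 4)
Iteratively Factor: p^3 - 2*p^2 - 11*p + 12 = (p - 4)*(p^2 + 2*p - 3) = (p - 4)*(p - 1)*(p + 3)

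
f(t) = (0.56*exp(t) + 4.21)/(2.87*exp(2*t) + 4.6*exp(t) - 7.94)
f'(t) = (0.56*exp(t) + 4.21)*(-5.74*exp(2*t) - 4.6*exp(t))/(2.87*exp(2*t) + 4.6*exp(t) - 7.94)^2 + 0.56*exp(t)/(2.87*exp(2*t) + 4.6*exp(t) - 7.94) = (-(0.56*exp(t) + 4.21)*(5.74*exp(t) + 4.6) + 1.6072*exp(2*t) + 2.576*exp(t) - 4.4464)*exp(t)/(2.87*exp(2*t) + 4.6*exp(t) - 7.94)^2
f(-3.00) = -0.55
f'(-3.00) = -0.02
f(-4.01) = -0.54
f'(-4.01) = -0.01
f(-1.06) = -0.73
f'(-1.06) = -0.31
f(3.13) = 0.01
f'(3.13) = -0.01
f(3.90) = 0.00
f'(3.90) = -0.00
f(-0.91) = -0.79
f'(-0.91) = -0.43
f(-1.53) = -0.64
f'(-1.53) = -0.14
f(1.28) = 0.14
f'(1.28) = -0.23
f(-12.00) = -0.53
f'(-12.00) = 0.00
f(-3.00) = -0.55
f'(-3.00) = -0.02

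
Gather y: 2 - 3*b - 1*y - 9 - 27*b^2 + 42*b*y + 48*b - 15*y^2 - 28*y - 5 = -27*b^2 + 45*b - 15*y^2 + y*(42*b - 29) - 12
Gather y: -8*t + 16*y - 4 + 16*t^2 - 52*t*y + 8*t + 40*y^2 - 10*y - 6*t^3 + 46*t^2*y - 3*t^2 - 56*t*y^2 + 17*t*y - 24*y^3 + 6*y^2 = -6*t^3 + 13*t^2 - 24*y^3 + y^2*(46 - 56*t) + y*(46*t^2 - 35*t + 6) - 4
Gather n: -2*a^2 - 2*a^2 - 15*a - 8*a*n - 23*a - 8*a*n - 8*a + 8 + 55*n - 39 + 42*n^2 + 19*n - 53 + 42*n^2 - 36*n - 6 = -4*a^2 - 46*a + 84*n^2 + n*(38 - 16*a) - 90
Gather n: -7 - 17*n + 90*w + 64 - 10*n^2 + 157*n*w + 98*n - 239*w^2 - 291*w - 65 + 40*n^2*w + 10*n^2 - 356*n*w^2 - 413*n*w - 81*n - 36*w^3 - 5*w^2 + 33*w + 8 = 40*n^2*w + n*(-356*w^2 - 256*w) - 36*w^3 - 244*w^2 - 168*w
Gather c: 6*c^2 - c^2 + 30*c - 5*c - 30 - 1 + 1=5*c^2 + 25*c - 30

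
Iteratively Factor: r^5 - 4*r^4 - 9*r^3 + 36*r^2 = (r + 3)*(r^4 - 7*r^3 + 12*r^2) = r*(r + 3)*(r^3 - 7*r^2 + 12*r) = r^2*(r + 3)*(r^2 - 7*r + 12) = r^2*(r - 3)*(r + 3)*(r - 4)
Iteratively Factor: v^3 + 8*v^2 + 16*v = (v + 4)*(v^2 + 4*v) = (v + 4)^2*(v)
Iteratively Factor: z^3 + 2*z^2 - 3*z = (z + 3)*(z^2 - z) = (z - 1)*(z + 3)*(z)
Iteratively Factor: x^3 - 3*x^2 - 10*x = (x + 2)*(x^2 - 5*x) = (x - 5)*(x + 2)*(x)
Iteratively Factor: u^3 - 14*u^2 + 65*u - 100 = (u - 4)*(u^2 - 10*u + 25) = (u - 5)*(u - 4)*(u - 5)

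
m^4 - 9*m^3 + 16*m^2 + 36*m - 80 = (m - 5)*(m - 4)*(m - 2)*(m + 2)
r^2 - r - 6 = (r - 3)*(r + 2)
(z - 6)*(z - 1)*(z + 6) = z^3 - z^2 - 36*z + 36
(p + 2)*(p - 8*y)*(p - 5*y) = p^3 - 13*p^2*y + 2*p^2 + 40*p*y^2 - 26*p*y + 80*y^2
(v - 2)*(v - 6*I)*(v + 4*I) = v^3 - 2*v^2 - 2*I*v^2 + 24*v + 4*I*v - 48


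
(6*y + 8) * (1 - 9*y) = -54*y^2 - 66*y + 8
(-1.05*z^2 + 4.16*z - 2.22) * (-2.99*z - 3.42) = 3.1395*z^3 - 8.8474*z^2 - 7.5894*z + 7.5924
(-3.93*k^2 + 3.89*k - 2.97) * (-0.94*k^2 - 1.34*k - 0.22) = 3.6942*k^4 + 1.6096*k^3 - 1.5562*k^2 + 3.124*k + 0.6534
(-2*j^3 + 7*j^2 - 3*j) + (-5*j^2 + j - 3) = -2*j^3 + 2*j^2 - 2*j - 3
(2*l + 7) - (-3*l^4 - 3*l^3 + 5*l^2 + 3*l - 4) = 3*l^4 + 3*l^3 - 5*l^2 - l + 11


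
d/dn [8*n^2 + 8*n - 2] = 16*n + 8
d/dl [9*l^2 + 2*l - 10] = 18*l + 2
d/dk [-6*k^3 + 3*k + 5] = 3 - 18*k^2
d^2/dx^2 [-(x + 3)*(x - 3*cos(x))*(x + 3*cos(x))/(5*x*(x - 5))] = 2*(-9*x^5*cos(2*x) + 9*x^4*sin(2*x) + 63*x^4*cos(2*x) + 9*x^3*sin(2*x) + 99*x^3*cos(2*x)/2 - 71*x^3/2 - 405*x^2*sin(2*x) - 1269*x^2*cos(2*x)/2 + 81*x^2/2 + 675*x*sin(2*x) - 405*x*cos(2*x)/2 - 405*x/2 + 675*cos(2*x)/2 + 675/2)/(5*x^3*(x^3 - 15*x^2 + 75*x - 125))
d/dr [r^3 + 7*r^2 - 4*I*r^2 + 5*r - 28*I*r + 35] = 3*r^2 + r*(14 - 8*I) + 5 - 28*I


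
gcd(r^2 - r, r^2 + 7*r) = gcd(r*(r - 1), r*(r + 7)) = r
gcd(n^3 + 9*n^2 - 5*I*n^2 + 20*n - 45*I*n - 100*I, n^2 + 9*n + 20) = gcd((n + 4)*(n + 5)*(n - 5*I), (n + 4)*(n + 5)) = n^2 + 9*n + 20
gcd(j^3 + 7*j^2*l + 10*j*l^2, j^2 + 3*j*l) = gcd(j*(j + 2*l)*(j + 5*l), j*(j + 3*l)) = j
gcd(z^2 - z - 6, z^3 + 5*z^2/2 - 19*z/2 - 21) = z^2 - z - 6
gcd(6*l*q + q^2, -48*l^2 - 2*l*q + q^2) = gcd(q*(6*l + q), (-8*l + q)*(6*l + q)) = 6*l + q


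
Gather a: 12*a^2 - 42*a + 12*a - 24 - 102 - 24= 12*a^2 - 30*a - 150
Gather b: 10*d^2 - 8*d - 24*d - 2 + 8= 10*d^2 - 32*d + 6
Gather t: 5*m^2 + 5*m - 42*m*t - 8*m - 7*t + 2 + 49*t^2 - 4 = 5*m^2 - 3*m + 49*t^2 + t*(-42*m - 7) - 2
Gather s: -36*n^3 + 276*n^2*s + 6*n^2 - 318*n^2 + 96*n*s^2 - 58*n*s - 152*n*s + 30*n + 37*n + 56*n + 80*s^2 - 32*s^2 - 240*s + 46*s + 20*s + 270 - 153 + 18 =-36*n^3 - 312*n^2 + 123*n + s^2*(96*n + 48) + s*(276*n^2 - 210*n - 174) + 135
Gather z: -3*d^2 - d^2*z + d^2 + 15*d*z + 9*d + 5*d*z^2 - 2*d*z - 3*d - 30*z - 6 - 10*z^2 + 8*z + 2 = -2*d^2 + 6*d + z^2*(5*d - 10) + z*(-d^2 + 13*d - 22) - 4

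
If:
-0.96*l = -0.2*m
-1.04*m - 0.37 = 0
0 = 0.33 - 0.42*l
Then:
No Solution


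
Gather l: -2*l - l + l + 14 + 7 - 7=14 - 2*l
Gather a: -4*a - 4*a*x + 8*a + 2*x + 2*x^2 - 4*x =a*(4 - 4*x) + 2*x^2 - 2*x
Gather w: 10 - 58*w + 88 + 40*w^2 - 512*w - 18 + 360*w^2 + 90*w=400*w^2 - 480*w + 80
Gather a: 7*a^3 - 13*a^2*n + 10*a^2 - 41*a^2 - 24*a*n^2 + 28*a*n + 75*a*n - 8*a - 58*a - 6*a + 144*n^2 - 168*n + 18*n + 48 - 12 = 7*a^3 + a^2*(-13*n - 31) + a*(-24*n^2 + 103*n - 72) + 144*n^2 - 150*n + 36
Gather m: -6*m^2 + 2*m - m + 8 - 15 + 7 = -6*m^2 + m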